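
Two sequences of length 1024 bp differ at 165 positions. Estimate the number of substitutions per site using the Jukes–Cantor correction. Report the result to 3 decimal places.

0.181

p = 165/1024 ≈ 0.161133.
d = −(3/4) ln(1 − 4p/3) = −0.75 ln(1 − 0.214844) = −0.75 ln(0.785156)
  = −0.75 × (-0.241873) = 0.181405 substitutions/site.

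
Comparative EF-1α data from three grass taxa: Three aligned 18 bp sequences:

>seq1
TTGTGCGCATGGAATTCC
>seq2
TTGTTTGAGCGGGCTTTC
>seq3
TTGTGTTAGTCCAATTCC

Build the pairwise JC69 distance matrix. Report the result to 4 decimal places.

seq1–seq2: 8/18 sites differ → p ≈ 0.444444, d = −0.75 ln(1 − 0.592592) = 0.673455 ≈ 0.6735.
seq1–seq3: 6/18 sites differ → p ≈ 0.333333, d = −0.75 ln(1 − 0.444444) = 0.440839 ≈ 0.4408.
seq2–seq3: 8/18 sites differ → p ≈ 0.444444, d = −0.75 ln(1 − 0.592592) = 0.673455 ≈ 0.6735.

d(seq1,seq2) = 0.6735, d(seq1,seq3) = 0.4408, d(seq2,seq3) = 0.6735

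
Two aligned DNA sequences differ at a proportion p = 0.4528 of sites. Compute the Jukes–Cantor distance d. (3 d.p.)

d = −(3/4) ln(1 − 4p/3) = −0.75 ln(1 − 0.603733) = −0.75 ln(0.396267)
  = −0.75 × (-0.925667) = 0.694250 substitutions/site.

0.694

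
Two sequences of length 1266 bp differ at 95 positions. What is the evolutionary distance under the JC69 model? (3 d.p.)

0.079

p = 95/1266 ≈ 0.075039.
d = −(3/4) ln(1 − 4p/3) = −0.75 ln(1 − 0.100052) = −0.75 ln(0.899948)
  = −0.75 × (-0.105418) = 0.079064 substitutions/site.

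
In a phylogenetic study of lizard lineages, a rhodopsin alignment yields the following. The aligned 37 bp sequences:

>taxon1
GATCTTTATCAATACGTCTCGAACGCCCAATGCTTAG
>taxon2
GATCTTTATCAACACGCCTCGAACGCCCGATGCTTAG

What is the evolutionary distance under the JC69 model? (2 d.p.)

The sequences differ at 3 of 37 sites (13, 17, 29), so p = 3/37 ≈ 0.081081.
d = −(3/4) ln(1 − 4p/3) = −0.75 ln(1 − 0.108108) = −0.75 ln(0.891892)
  = −0.75 × (-0.114410) = 0.085808 substitutions/site.

0.09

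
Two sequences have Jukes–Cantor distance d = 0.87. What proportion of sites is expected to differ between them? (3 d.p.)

p = (3/4)(1 − e^(−4d/3)) = 0.75 × (1 − e^(-1.16)) = 0.75 × (1 − 0.313486) = 0.514886.

0.515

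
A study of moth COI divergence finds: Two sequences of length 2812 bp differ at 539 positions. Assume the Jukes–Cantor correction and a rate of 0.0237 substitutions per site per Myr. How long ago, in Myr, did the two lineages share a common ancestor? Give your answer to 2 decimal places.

p = 539/2812 ≈ 0.191679.
d = −(3/4) ln(1 − 4p/3) = −0.75 ln(1 − 0.255572) = −0.75 ln(0.744428)
  = −0.75 × (-0.295139) = 0.221354 substitutions/site.
Under a molecular clock d = 2μt, so t = d/(2μ) = 0.221354 / (2 × 0.0237) = 4.67 Myr.

4.67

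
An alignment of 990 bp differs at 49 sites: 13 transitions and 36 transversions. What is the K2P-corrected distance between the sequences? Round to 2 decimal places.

0.05

P = 13/990 ≈ 0.013131 and Q = 36/990 ≈ 0.036364.
Under the Kimura two-parameter model, d = −½ ln(1 − 2P − Q) − ¼ ln(1 − 2Q).
1 − 2P − Q = 0.937374, giving −½ ln(0.937374) = 0.032336.
1 − 2Q = 0.927272, giving −¼ ln(0.927272) = 0.018877.
d = 0.032336 + 0.018877 = 0.051213.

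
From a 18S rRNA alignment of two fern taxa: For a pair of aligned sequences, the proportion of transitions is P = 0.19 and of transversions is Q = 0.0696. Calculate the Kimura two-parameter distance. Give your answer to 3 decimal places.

Under the Kimura two-parameter model, d = −½ ln(1 − 2P − Q) − ¼ ln(1 − 2Q).
1 − 2P − Q = 0.5504, giving −½ ln(0.5504) = 0.298555.
1 − 2Q = 0.8608, giving −¼ ln(0.8608) = 0.037473.
d = 0.298555 + 0.037473 = 0.336028.

0.336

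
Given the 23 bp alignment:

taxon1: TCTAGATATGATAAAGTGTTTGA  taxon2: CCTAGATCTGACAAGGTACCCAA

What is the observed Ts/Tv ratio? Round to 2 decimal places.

Transitions are A↔G and C↔T; transversions are all other mismatches.
Transitions: 8. Transversions: 1.
R = 8/1 = 8.00.

8.00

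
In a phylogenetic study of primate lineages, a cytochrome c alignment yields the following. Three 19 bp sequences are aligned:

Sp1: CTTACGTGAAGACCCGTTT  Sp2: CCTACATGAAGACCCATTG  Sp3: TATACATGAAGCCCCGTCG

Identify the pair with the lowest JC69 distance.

Sp1 and Sp2

Sp1–Sp2: 4/19 differ, p = 0.211, d = 0.247.
Sp1–Sp3: 6/19 differ, p = 0.316, d = 0.410.
Sp2–Sp3: 5/19 differ, p = 0.263, d = 0.324.
The smallest distance is between Sp1 and Sp2.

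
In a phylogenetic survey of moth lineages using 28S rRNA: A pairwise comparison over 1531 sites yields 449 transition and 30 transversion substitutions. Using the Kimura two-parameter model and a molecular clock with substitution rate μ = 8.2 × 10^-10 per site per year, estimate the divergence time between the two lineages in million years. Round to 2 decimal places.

290.17

P = 449/1531 ≈ 0.293272 and Q = 30/1531 ≈ 0.019595.
Under the Kimura two-parameter model, d = −½ ln(1 − 2P − Q) − ¼ ln(1 − 2Q).
1 − 2P − Q = 0.393861, giving −½ ln(0.393861) = 0.465879.
1 − 2Q = 0.96081, giving −¼ ln(0.96081) = 0.009995.
d = 0.465879 + 0.009995 = 0.475874.
Under a molecular clock d = 2μt, so t = d/(2μ) = 0.475874 / (2 × 8.2 × 10^-10) = 290.17 million years.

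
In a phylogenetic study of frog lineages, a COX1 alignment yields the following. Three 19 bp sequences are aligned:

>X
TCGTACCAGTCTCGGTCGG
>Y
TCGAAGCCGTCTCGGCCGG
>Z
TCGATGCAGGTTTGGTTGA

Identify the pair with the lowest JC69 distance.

X–Y: 4/19 differ, p = 0.211, d = 0.247.
X–Z: 8/19 differ, p = 0.421, d = 0.618.
Y–Z: 8/19 differ, p = 0.421, d = 0.618.
The smallest distance is between X and Y.

X and Y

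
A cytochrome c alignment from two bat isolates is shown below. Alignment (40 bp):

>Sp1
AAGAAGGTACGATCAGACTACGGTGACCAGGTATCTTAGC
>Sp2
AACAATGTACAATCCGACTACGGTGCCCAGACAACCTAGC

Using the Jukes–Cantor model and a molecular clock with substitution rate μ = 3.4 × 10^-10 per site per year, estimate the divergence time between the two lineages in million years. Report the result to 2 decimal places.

The sequences differ at 9 of 40 sites (3, 6, 11, 15, 26, 31, 32, 34, 36), so p = 9/40 = 0.225.
d = −(3/4) ln(1 − 4p/3) = −0.75 ln(1 − 0.3) = −0.75 ln(0.7)
  = −0.75 × (-0.356675) = 0.267506 substitutions/site.
Under a molecular clock d = 2μt, so t = d/(2μ) = 0.267506 / (2 × 3.4 × 10^-10) = 393.39 million years.

393.39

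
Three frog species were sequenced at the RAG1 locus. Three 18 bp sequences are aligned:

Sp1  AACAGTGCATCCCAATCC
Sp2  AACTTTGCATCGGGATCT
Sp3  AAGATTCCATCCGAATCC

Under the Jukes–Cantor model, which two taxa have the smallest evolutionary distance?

Sp1 and Sp3

Sp1–Sp2: 6/18 differ, p = 0.333, d = 0.441.
Sp1–Sp3: 4/18 differ, p = 0.222, d = 0.264.
Sp2–Sp3: 6/18 differ, p = 0.333, d = 0.441.
The smallest distance is between Sp1 and Sp3.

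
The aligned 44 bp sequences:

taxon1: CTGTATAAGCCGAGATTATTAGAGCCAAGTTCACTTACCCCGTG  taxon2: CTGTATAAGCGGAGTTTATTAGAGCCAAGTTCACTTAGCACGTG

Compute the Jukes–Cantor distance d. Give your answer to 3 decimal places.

The sequences differ at 4 of 44 sites (11, 15, 38, 40), so p = 4/44 ≈ 0.090909.
d = −(3/4) ln(1 − 4p/3) = −0.75 ln(1 − 0.121212) = −0.75 ln(0.878788)
  = −0.75 × (-0.129212) = 0.096909 substitutions/site.

0.097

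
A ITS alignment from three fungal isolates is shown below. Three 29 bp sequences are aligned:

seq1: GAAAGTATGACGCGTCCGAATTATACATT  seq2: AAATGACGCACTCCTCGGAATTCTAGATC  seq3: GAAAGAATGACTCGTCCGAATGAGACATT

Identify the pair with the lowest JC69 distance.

seq1–seq2: 12/29 differ, p = 0.414, d = 0.602.
seq1–seq3: 4/29 differ, p = 0.138, d = 0.152.
seq2–seq3: 12/29 differ, p = 0.414, d = 0.602.
The smallest distance is between seq1 and seq3.

seq1 and seq3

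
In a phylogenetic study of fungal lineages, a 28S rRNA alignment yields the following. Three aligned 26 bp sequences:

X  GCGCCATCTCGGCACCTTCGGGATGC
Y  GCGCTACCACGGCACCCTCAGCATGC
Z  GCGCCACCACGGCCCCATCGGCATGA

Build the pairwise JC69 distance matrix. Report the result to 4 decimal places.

d(X,Y) = 0.2758, d(X,Z) = 0.2758, d(Y,Z) = 0.2222

X–Y: 6/26 sites differ → p ≈ 0.230769, d = −0.75 ln(1 − 0.307692) = 0.275793 ≈ 0.2758.
X–Z: 6/26 sites differ → p ≈ 0.230769, d = −0.75 ln(1 − 0.307692) = 0.275793 ≈ 0.2758.
Y–Z: 5/26 sites differ → p ≈ 0.192308, d = −0.75 ln(1 − 0.256411) = 0.222200 ≈ 0.2222.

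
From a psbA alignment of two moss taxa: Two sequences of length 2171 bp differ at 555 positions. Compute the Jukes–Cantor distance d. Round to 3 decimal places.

0.313

p = 555/2171 ≈ 0.255643.
d = −(3/4) ln(1 − 4p/3) = −0.75 ln(1 − 0.340857) = −0.75 ln(0.659143)
  = −0.75 × (-0.416815) = 0.312611 substitutions/site.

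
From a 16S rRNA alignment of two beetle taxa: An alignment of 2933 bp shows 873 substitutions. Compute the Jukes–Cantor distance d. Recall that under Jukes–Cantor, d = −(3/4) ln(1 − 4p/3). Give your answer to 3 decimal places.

0.379

p = 873/2933 ≈ 0.297647.
d = −(3/4) ln(1 − 4p/3) = −0.75 ln(1 − 0.396863) = −0.75 ln(0.603137)
  = −0.75 × (-0.505611) = 0.379208 substitutions/site.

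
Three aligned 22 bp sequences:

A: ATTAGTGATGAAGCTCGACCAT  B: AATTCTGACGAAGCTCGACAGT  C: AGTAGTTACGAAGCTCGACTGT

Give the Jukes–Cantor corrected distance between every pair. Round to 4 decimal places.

d(A,B) = 0.3390, d(A,C) = 0.2708, d(B,C) = 0.2708

A–B: 6/22 sites differ → p ≈ 0.272727, d = −0.75 ln(1 − 0.363636) = 0.338988 ≈ 0.3390.
A–C: 5/22 sites differ → p ≈ 0.227273, d = −0.75 ln(1 − 0.303031) = 0.270761 ≈ 0.2708.
B–C: 5/22 sites differ → p ≈ 0.227273, d = −0.75 ln(1 − 0.303031) = 0.270761 ≈ 0.2708.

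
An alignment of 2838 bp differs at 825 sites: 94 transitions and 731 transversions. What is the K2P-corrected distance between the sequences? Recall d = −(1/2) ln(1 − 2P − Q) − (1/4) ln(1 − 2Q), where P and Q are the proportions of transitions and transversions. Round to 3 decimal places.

P = 94/2838 ≈ 0.033122 and Q = 731/2838 ≈ 0.257576.
Under the Kimura two-parameter model, d = −½ ln(1 − 2P − Q) − ¼ ln(1 − 2Q).
1 − 2P − Q = 0.67618, giving −½ ln(0.67618) = 0.195648.
1 − 2Q = 0.484848, giving −¼ ln(0.484848) = 0.180980.
d = 0.195648 + 0.180980 = 0.376628.

0.377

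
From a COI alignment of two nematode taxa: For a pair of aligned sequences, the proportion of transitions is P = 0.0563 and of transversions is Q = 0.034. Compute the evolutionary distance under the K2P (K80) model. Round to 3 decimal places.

0.097

Under the Kimura two-parameter model, d = −½ ln(1 − 2P − Q) − ¼ ln(1 − 2Q).
1 − 2P − Q = 0.8534, giving −½ ln(0.8534) = 0.079263.
1 − 2Q = 0.932, giving −¼ ln(0.932) = 0.017606.
d = 0.079263 + 0.017606 = 0.096869.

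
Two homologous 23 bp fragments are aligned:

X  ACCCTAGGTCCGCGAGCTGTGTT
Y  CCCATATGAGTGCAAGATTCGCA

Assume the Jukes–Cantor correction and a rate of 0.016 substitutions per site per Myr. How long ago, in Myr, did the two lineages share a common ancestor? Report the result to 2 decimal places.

The sequences differ at 12 of 23 sites, so p = 12/23 ≈ 0.521739.
d = −(3/4) ln(1 − 4p/3) = −0.75 ln(1 − 0.695652) = −0.75 ln(0.304348)
  = −0.75 × (-1.189583) = 0.892187 substitutions/site.
Under a molecular clock d = 2μt, so t = d/(2μ) = 0.892187 / (2 × 0.016) = 27.88 Myr.

27.88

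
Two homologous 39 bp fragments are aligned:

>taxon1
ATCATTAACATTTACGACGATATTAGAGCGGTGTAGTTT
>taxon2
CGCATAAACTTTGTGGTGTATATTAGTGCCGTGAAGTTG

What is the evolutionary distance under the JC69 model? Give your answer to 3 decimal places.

The sequences differ at 14 of 39 sites, so p = 14/39 ≈ 0.358974.
d = −(3/4) ln(1 − 4p/3) = −0.75 ln(1 − 0.478632) = −0.75 ln(0.521368)
  = −0.75 × (-0.651299) = 0.488474 substitutions/site.

0.488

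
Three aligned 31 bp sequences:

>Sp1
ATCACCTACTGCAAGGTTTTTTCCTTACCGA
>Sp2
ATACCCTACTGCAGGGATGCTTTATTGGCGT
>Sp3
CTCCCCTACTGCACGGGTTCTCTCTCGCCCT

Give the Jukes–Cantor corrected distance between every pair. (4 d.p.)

d(Sp1,Sp2) = 0.4806, d(Sp1,Sp3) = 0.4806, d(Sp2,Sp3) = 0.4217

Sp1–Sp2: 11/31 sites differ → p ≈ 0.354839, d = −0.75 ln(1 − 0.473119) = 0.480585 ≈ 0.4806.
Sp1–Sp3: 11/31 sites differ → p ≈ 0.354839, d = −0.75 ln(1 − 0.473119) = 0.480585 ≈ 0.4806.
Sp2–Sp3: 10/31 sites differ → p ≈ 0.322581, d = −0.75 ln(1 − 0.430108) = 0.421731 ≈ 0.4217.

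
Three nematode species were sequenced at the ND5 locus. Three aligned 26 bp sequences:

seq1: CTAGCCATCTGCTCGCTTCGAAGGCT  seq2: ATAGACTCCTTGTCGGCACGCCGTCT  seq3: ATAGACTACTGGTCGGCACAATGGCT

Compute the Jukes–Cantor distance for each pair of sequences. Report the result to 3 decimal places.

d(seq1,seq2) = 0.717, d(seq1,seq3) = 0.539, d(seq2,seq3) = 0.276

seq1–seq2: 12/26 sites differ → p ≈ 0.461538, d = −0.75 ln(1 − 0.615384) = 0.716632 ≈ 0.717.
seq1–seq3: 10/26 sites differ → p ≈ 0.384615, d = −0.75 ln(1 − 0.51282) = 0.539341 ≈ 0.539.
seq2–seq3: 6/26 sites differ → p ≈ 0.230769, d = −0.75 ln(1 − 0.307692) = 0.275793 ≈ 0.276.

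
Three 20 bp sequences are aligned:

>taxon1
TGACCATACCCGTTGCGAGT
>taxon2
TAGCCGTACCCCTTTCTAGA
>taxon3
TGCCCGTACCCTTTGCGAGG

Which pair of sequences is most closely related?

taxon1 and taxon3

taxon1–taxon2: 7/20 differ, p = 0.350, d = 0.471.
taxon1–taxon3: 4/20 differ, p = 0.200, d = 0.233.
taxon2–taxon3: 6/20 differ, p = 0.300, d = 0.383.
The smallest distance is between taxon1 and taxon3.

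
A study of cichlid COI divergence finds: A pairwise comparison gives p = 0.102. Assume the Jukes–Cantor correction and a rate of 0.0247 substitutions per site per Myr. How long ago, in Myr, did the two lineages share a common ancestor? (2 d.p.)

2.22

d = −(3/4) ln(1 − 4p/3) = −0.75 ln(1 − 0.136) = −0.75 ln(0.864)
  = −0.75 × (-0.146183) = 0.109637 substitutions/site.
Under a molecular clock d = 2μt, so t = d/(2μ) = 0.109637 / (2 × 0.0247) = 2.22 Myr.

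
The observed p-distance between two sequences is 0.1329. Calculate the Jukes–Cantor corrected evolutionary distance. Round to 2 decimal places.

d = −(3/4) ln(1 − 4p/3) = −0.75 ln(1 − 0.1772) = −0.75 ln(0.8228)
  = −0.75 × (-0.195042) = 0.146282 substitutions/site.

0.15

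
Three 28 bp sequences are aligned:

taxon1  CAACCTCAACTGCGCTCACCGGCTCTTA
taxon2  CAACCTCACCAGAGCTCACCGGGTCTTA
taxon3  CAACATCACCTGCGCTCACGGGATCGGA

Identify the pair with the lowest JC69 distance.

taxon1–taxon2: 4/28 differ, p = 0.143, d = 0.158.
taxon1–taxon3: 6/28 differ, p = 0.214, d = 0.252.
taxon2–taxon3: 7/28 differ, p = 0.250, d = 0.304.
The smallest distance is between taxon1 and taxon2.

taxon1 and taxon2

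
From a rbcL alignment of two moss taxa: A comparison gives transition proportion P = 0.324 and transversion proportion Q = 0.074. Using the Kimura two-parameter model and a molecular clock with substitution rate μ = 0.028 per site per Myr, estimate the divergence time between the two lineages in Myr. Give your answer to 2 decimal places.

Under the Kimura two-parameter model, d = −½ ln(1 − 2P − Q) − ¼ ln(1 − 2Q).
1 − 2P − Q = 0.278, giving −½ ln(0.278) = 0.640067.
1 − 2Q = 0.852, giving −¼ ln(0.852) = 0.040042.
d = 0.640067 + 0.040042 = 0.680109.
Under a molecular clock d = 2μt, so t = d/(2μ) = 0.680109 / (2 × 0.028) = 12.14 Myr.

12.14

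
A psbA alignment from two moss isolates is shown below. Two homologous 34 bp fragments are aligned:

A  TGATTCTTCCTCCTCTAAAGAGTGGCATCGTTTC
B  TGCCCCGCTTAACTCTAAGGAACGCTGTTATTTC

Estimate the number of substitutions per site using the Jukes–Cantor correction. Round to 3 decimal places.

The sequences differ at 17 of 34 sites, so p = 17/34 = 0.5.
d = −(3/4) ln(1 − 4p/3) = −0.75 ln(1 − 0.666667) = −0.75 ln(0.333333)
  = −0.75 × (-1.098613) = 0.823960 substitutions/site.

0.824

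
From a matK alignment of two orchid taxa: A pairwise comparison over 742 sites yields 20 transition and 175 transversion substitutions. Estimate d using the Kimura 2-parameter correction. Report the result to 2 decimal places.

0.33

P = 20/742 ≈ 0.026954 and Q = 175/742 ≈ 0.235849.
Under the Kimura two-parameter model, d = −½ ln(1 − 2P − Q) − ¼ ln(1 − 2Q).
1 − 2P − Q = 0.710243, giving −½ ln(0.710243) = 0.171074.
1 − 2Q = 0.528302, giving −¼ ln(0.528302) = 0.159522.
d = 0.171074 + 0.159522 = 0.330596.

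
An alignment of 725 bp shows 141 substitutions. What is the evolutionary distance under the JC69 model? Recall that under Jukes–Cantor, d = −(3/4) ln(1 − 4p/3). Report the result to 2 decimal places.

p = 141/725 ≈ 0.194483.
d = −(3/4) ln(1 − 4p/3) = −0.75 ln(1 − 0.259311) = −0.75 ln(0.740689)
  = −0.75 × (-0.300174) = 0.225131 substitutions/site.

0.23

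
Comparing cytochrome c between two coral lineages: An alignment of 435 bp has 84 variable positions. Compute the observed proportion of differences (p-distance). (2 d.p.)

0.19

p = 84/435 = 0.193103… ≈ 0.19 (to 2 d.p.).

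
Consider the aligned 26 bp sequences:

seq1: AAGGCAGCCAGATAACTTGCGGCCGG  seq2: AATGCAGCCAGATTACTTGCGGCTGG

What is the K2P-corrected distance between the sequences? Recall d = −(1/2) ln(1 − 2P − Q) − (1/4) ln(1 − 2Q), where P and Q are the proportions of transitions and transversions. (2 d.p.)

Of 26 sites, 1 differences are transitions and 2 are transversions, so P = 1/26 ≈ 0.038462 and Q = 2/26 ≈ 0.076923.
Under the Kimura two-parameter model, d = −½ ln(1 − 2P − Q) − ¼ ln(1 − 2Q).
1 − 2P − Q = 0.846153, giving −½ ln(0.846153) = 0.083528.
1 − 2Q = 0.846154, giving −¼ ln(0.846154) = 0.041763.
d = 0.083528 + 0.041763 = 0.125291.

0.13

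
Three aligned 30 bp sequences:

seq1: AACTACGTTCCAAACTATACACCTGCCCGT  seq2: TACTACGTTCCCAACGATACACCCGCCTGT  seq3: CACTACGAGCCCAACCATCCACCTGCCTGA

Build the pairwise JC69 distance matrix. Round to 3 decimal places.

d(seq1,seq2) = 0.188, d(seq1,seq3) = 0.330, d(seq2,seq3) = 0.280

seq1–seq2: 5/30 sites differ → p ≈ 0.166667, d = −0.75 ln(1 − 0.222223) = 0.188487 ≈ 0.188.
seq1–seq3: 8/30 sites differ → p ≈ 0.266667, d = −0.75 ln(1 − 0.355556) = 0.329526 ≈ 0.330.
seq2–seq3: 7/30 sites differ → p ≈ 0.233333, d = −0.75 ln(1 − 0.311111) = 0.279506 ≈ 0.280.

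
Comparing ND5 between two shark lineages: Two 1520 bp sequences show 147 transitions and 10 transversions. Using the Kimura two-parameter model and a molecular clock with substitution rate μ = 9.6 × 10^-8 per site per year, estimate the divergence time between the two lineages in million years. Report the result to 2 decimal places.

P = 147/1520 ≈ 0.096711 and Q = 10/1520 ≈ 0.006579.
Under the Kimura two-parameter model, d = −½ ln(1 − 2P − Q) − ¼ ln(1 − 2Q).
1 − 2P − Q = 0.799999, giving −½ ln(0.799999) = 0.111572.
1 − 2Q = 0.986842, giving −¼ ln(0.986842) = 0.003311.
d = 0.111572 + 0.003311 = 0.114883.
Under a molecular clock d = 2μt, so t = d/(2μ) = 0.114883 / (2 × 9.6 × 10^-8) = 0.60 million years.

0.60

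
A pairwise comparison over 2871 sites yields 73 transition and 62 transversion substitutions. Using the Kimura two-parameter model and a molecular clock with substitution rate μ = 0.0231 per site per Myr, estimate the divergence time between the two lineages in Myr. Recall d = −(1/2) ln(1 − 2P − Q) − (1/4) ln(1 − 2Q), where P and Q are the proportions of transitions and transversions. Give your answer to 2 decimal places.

1.05

P = 73/2871 ≈ 0.025427 and Q = 62/2871 ≈ 0.021595.
Under the Kimura two-parameter model, d = −½ ln(1 − 2P − Q) − ¼ ln(1 − 2Q).
1 − 2P − Q = 0.927551, giving −½ ln(0.927551) = 0.037604.
1 − 2Q = 0.95681, giving −¼ ln(0.95681) = 0.011038.
d = 0.037604 + 0.011038 = 0.048642.
Under a molecular clock d = 2μt, so t = d/(2μ) = 0.048642 / (2 × 0.0231) = 1.05 Myr.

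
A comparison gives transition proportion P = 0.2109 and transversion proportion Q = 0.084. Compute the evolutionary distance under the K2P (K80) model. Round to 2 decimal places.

Under the Kimura two-parameter model, d = −½ ln(1 − 2P − Q) − ¼ ln(1 − 2Q).
1 − 2P − Q = 0.4942, giving −½ ln(0.4942) = 0.352407.
1 − 2Q = 0.832, giving −¼ ln(0.832) = 0.045981.
d = 0.352407 + 0.045981 = 0.398388.

0.40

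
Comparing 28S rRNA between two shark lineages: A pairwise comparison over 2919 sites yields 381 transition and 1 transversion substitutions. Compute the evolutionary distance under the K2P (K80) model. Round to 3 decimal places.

0.152

P = 381/2919 ≈ 0.130524 and Q = 1/2919 ≈ 0.000343.
Under the Kimura two-parameter model, d = −½ ln(1 − 2P − Q) − ¼ ln(1 − 2Q).
1 − 2P − Q = 0.738609, giving −½ ln(0.738609) = 0.151493.
1 − 2Q = 0.999314, giving −¼ ln(0.999314) = 0.000172.
d = 0.151493 + 0.000172 = 0.151665.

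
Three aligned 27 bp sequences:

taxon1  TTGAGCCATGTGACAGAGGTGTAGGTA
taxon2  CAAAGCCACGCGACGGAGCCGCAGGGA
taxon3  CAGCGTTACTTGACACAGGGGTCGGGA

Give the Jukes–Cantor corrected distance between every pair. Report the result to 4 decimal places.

taxon1–taxon2: 10/27 sites differ → p ≈ 0.37037, d = −0.75 ln(1 − 0.493827) = 0.510658 ≈ 0.5107.
taxon1–taxon3: 11/27 sites differ → p ≈ 0.407407, d = −0.75 ln(1 − 0.543209) = 0.587647 ≈ 0.5876.
taxon2–taxon3: 12/27 sites differ → p ≈ 0.444444, d = −0.75 ln(1 − 0.592592) = 0.673455 ≈ 0.6735.

d(taxon1,taxon2) = 0.5107, d(taxon1,taxon3) = 0.5876, d(taxon2,taxon3) = 0.6735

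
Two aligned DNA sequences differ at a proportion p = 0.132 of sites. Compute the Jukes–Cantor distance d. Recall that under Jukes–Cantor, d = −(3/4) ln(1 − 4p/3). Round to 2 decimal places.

d = −(3/4) ln(1 − 4p/3) = −0.75 ln(1 − 0.176) = −0.75 ln(0.824)
  = −0.75 × (-0.193585) = 0.145189 substitutions/site.

0.15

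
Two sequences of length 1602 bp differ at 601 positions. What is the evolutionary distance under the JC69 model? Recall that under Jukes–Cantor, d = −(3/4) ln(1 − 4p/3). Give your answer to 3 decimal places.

p = 601/1602 ≈ 0.375156.
d = −(3/4) ln(1 − 4p/3) = −0.75 ln(1 − 0.500208) = −0.75 ln(0.499792)
  = −0.75 × (-0.693563) = 0.520172 substitutions/site.

0.520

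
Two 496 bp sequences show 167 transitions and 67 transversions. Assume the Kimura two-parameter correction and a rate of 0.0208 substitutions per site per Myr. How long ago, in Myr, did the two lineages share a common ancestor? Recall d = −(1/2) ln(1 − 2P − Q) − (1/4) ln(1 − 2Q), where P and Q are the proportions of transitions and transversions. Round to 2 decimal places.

P = 167/496 ≈ 0.336694 and Q = 67/496 ≈ 0.135081.
Under the Kimura two-parameter model, d = −½ ln(1 − 2P − Q) − ¼ ln(1 − 2Q).
1 − 2P − Q = 0.191531, giving −½ ln(0.191531) = 0.826353.
1 − 2Q = 0.729838, giving −¼ ln(0.729838) = 0.078733.
d = 0.826353 + 0.078733 = 0.905086.
Under a molecular clock d = 2μt, so t = d/(2μ) = 0.905086 / (2 × 0.0208) = 21.76 Myr.

21.76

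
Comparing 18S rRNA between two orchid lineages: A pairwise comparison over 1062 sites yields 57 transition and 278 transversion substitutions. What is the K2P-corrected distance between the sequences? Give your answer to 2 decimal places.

0.42

P = 57/1062 ≈ 0.053672 and Q = 278/1062 ≈ 0.26177.
Under the Kimura two-parameter model, d = −½ ln(1 − 2P − Q) − ¼ ln(1 − 2Q).
1 − 2P − Q = 0.630886, giving −½ ln(0.630886) = 0.230315.
1 − 2Q = 0.47646, giving −¼ ln(0.47646) = 0.185343.
d = 0.230315 + 0.185343 = 0.415658.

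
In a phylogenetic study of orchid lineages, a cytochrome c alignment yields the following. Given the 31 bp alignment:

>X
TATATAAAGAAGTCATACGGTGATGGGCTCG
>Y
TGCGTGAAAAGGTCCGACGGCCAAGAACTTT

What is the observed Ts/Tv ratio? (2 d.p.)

Transitions are A↔G and C↔T; transversions are all other mismatches.
Transitions: 10. Transversions: 5.
R = 10/5 = 2.00.

2.00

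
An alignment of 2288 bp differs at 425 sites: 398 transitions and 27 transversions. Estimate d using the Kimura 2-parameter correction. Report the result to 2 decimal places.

P = 398/2288 ≈ 0.173951 and Q = 27/2288 ≈ 0.011801.
Under the Kimura two-parameter model, d = −½ ln(1 − 2P − Q) − ¼ ln(1 − 2Q).
1 − 2P − Q = 0.640297, giving −½ ln(0.640297) = 0.222912.
1 − 2Q = 0.976398, giving −¼ ln(0.976398) = 0.005971.
d = 0.222912 + 0.005971 = 0.228883.

0.23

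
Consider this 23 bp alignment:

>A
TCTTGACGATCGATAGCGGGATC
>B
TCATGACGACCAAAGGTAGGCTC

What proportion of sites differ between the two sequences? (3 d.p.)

The sequences differ at 8 of 23 positions (sites 3, 10, 12, 14, 15, 17, 18, 21).
p = 8/23 = 0.347826… ≈ 0.348 (to 3 d.p.).

0.348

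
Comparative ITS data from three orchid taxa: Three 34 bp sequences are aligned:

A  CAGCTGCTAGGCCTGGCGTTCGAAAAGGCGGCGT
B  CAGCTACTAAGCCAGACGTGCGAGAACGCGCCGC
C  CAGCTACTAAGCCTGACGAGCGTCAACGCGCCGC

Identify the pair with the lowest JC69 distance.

A–B: 9/34 differ, p = 0.265, d = 0.326.
A–C: 10/34 differ, p = 0.294, d = 0.373.
B–C: 4/34 differ, p = 0.118, d = 0.128.
The smallest distance is between B and C.

B and C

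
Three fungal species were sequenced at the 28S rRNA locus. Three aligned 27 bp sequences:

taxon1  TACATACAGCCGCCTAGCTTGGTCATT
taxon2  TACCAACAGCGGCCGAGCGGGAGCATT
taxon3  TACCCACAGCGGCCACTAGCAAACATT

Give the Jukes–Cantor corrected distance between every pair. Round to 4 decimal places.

taxon1–taxon2: 8/27 sites differ → p ≈ 0.296296, d = −0.75 ln(1 − 0.395061) = 0.376971 ≈ 0.3770.
taxon1–taxon3: 12/27 sites differ → p ≈ 0.444444, d = −0.75 ln(1 − 0.592592) = 0.673455 ≈ 0.6735.
taxon2–taxon3: 8/27 sites differ → p ≈ 0.296296, d = −0.75 ln(1 − 0.395061) = 0.376971 ≈ 0.3770.

d(taxon1,taxon2) = 0.3770, d(taxon1,taxon3) = 0.6735, d(taxon2,taxon3) = 0.3770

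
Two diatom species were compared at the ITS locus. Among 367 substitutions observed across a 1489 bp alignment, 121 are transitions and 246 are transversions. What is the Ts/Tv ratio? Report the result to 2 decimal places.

R = 121/246 = 0.491869… ≈ 0.49 (to 2 d.p.).

0.49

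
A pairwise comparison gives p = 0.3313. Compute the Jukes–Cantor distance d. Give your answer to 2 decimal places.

d = −(3/4) ln(1 − 4p/3) = −0.75 ln(1 − 0.441733) = −0.75 ln(0.558267)
  = −0.75 × (-0.582918) = 0.437189 substitutions/site.

0.44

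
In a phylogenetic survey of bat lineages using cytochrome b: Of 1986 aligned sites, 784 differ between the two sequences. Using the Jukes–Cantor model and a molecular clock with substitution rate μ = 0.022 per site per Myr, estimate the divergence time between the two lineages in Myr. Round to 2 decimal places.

12.74

p = 784/1986 ≈ 0.394763.
d = −(3/4) ln(1 − 4p/3) = −0.75 ln(1 − 0.526351) = −0.75 ln(0.473649)
  = −0.75 × (-0.747289) = 0.560467 substitutions/site.
Under a molecular clock d = 2μt, so t = d/(2μ) = 0.560467 / (2 × 0.022) = 12.74 Myr.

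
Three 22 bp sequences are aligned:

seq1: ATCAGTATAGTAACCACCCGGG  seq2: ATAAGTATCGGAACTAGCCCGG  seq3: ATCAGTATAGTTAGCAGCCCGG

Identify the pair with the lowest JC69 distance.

seq1–seq2: 6/22 differ, p = 0.273, d = 0.339.
seq1–seq3: 4/22 differ, p = 0.182, d = 0.208.
seq2–seq3: 6/22 differ, p = 0.273, d = 0.339.
The smallest distance is between seq1 and seq3.

seq1 and seq3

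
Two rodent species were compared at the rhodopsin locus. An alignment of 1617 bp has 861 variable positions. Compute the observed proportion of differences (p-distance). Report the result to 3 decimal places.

p = 861/1617 = 0.532467… ≈ 0.532 (to 3 d.p.).

0.532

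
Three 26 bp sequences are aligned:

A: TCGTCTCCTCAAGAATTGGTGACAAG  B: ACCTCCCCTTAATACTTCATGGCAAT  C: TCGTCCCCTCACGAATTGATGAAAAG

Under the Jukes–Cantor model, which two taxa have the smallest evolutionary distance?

A and C

A–B: 10/26 differ, p = 0.385, d = 0.539.
A–C: 4/26 differ, p = 0.154, d = 0.172.
B–C: 10/26 differ, p = 0.385, d = 0.539.
The smallest distance is between A and C.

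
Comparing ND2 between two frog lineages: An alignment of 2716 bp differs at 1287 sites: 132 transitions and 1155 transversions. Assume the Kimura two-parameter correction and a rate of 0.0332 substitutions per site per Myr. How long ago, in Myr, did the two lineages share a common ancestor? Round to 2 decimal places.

12.72

P = 132/2716 ≈ 0.048601 and Q = 1155/2716 ≈ 0.425258.
Under the Kimura two-parameter model, d = −½ ln(1 − 2P − Q) − ¼ ln(1 − 2Q).
1 − 2P − Q = 0.47754, giving −½ ln(0.47754) = 0.369554.
1 − 2Q = 0.149484, giving −¼ ln(0.149484) = 0.475141.
d = 0.369554 + 0.475141 = 0.844695.
Under a molecular clock d = 2μt, so t = d/(2μ) = 0.844695 / (2 × 0.0332) = 12.72 Myr.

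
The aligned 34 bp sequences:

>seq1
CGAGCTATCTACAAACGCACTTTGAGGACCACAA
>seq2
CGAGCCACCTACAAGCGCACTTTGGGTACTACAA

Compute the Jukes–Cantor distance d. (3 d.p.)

0.201

The sequences differ at 6 of 34 sites (6, 8, 15, 25, 27, 30), so p = 6/34 ≈ 0.176471.
d = −(3/4) ln(1 − 4p/3) = −0.75 ln(1 − 0.235295) = −0.75 ln(0.764705)
  = −0.75 × (-0.268265) = 0.201199 substitutions/site.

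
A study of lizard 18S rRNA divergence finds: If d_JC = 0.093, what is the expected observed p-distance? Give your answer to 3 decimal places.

0.087

p = (3/4)(1 − e^(−4d/3)) = 0.75 × (1 − e^(-0.124)) = 0.75 × (1 − 0.883380) = 0.087465.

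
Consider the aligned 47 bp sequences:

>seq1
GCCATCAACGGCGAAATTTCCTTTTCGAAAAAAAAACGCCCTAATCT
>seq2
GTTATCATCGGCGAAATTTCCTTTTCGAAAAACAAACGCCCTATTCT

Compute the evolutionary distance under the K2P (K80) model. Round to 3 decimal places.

0.115

Of 47 sites, 2 differences are transitions and 3 are transversions, so P = 2/47 ≈ 0.042553 and Q = 3/47 ≈ 0.06383.
Under the Kimura two-parameter model, d = −½ ln(1 − 2P − Q) − ¼ ln(1 − 2Q).
1 − 2P − Q = 0.851064, giving −½ ln(0.851064) = 0.080634.
1 − 2Q = 0.87234, giving −¼ ln(0.87234) = 0.034144.
d = 0.080634 + 0.034144 = 0.114778.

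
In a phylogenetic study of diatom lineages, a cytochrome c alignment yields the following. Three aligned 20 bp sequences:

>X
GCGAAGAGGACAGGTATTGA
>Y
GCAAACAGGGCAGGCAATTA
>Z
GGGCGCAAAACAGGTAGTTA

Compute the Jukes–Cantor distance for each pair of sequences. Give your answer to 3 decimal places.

X–Y: 6/20 sites differ → p = 0.3, d = −0.75 ln(1 − 0.4) = 0.383119 ≈ 0.383.
X–Z: 8/20 sites differ → p = 0.4, d = −0.75 ln(1 − 0.533333) = 0.571605 ≈ 0.572.
Y–Z: 9/20 sites differ → p = 0.45, d = −0.75 ln(1 − 0.6) = 0.687218 ≈ 0.687.

d(X,Y) = 0.383, d(X,Z) = 0.572, d(Y,Z) = 0.687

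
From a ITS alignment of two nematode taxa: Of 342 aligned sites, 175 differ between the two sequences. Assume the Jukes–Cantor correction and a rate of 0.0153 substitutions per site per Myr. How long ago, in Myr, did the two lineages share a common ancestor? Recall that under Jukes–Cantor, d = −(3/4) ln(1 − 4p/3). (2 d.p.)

p = 175/342 ≈ 0.511696.
d = −(3/4) ln(1 − 4p/3) = −0.75 ln(1 − 0.682261) = −0.75 ln(0.317739)
  = −0.75 × (-1.146525) = 0.859894 substitutions/site.
Under a molecular clock d = 2μt, so t = d/(2μ) = 0.859894 / (2 × 0.0153) = 28.10 Myr.

28.10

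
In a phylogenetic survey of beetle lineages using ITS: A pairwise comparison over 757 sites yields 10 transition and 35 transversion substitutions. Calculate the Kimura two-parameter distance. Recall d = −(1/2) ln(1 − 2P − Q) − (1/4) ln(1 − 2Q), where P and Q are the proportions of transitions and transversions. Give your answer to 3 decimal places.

0.062

P = 10/757 ≈ 0.01321 and Q = 35/757 ≈ 0.046235.
Under the Kimura two-parameter model, d = −½ ln(1 − 2P − Q) − ¼ ln(1 − 2Q).
1 − 2P − Q = 0.927345, giving −½ ln(0.927345) = 0.037715.
1 − 2Q = 0.90753, giving −¼ ln(0.90753) = 0.024257.
d = 0.037715 + 0.024257 = 0.061972.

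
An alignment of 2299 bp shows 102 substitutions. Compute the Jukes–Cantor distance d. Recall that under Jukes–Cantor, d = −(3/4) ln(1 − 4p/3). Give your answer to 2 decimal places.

0.05

p = 102/2299 ≈ 0.044367.
d = −(3/4) ln(1 − 4p/3) = −0.75 ln(1 − 0.059156) = −0.75 ln(0.940844)
  = −0.75 × (-0.060978) = 0.045734 substitutions/site.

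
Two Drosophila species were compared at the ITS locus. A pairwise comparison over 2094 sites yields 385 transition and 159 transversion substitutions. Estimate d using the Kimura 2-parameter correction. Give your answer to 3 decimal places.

0.334

P = 385/2094 ≈ 0.183859 and Q = 159/2094 ≈ 0.075931.
Under the Kimura two-parameter model, d = −½ ln(1 − 2P − Q) − ¼ ln(1 − 2Q).
1 − 2P − Q = 0.556351, giving −½ ln(0.556351) = 0.293178.
1 − 2Q = 0.848138, giving −¼ ln(0.848138) = 0.041178.
d = 0.293178 + 0.041178 = 0.334356.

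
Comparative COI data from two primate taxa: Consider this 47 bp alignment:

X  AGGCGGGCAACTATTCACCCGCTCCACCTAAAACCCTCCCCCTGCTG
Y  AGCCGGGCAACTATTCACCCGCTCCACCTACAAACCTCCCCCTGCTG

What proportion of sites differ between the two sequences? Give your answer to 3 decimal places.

The sequences differ at 3 of 47 positions (sites 3, 31, 34).
p = 3/47 = 0.063829… ≈ 0.064 (to 3 d.p.).

0.064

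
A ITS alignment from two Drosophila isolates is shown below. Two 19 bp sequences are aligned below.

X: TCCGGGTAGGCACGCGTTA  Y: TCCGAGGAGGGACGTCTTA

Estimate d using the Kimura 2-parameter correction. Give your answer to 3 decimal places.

Of 19 sites, 2 differences are transitions and 3 are transversions, so P = 2/19 ≈ 0.105263 and Q = 3/19 ≈ 0.157895.
Under the Kimura two-parameter model, d = −½ ln(1 − 2P − Q) − ¼ ln(1 − 2Q).
1 − 2P − Q = 0.631579, giving −½ ln(0.631579) = 0.229766.
1 − 2Q = 0.68421, giving −¼ ln(0.68421) = 0.094873.
d = 0.229766 + 0.094873 = 0.324639.

0.325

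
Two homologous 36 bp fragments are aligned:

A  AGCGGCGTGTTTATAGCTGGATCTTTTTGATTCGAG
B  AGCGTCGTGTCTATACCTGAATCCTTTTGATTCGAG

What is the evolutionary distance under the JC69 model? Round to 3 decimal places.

The sequences differ at 5 of 36 sites (5, 11, 16, 20, 24), so p = 5/36 ≈ 0.138889.
d = −(3/4) ln(1 − 4p/3) = −0.75 ln(1 − 0.185185) = −0.75 ln(0.814815)
  = −0.75 × (-0.204794) = 0.153596 substitutions/site.

0.154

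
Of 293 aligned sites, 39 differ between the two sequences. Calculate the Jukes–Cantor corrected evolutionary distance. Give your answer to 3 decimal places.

p = 39/293 ≈ 0.133106.
d = −(3/4) ln(1 − 4p/3) = −0.75 ln(1 − 0.177475) = −0.75 ln(0.822525)
  = −0.75 × (-0.195376) = 0.146532 substitutions/site.

0.147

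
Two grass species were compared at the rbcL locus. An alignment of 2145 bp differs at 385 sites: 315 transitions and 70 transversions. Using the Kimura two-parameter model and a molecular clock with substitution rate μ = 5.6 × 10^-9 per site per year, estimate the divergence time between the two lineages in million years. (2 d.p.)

19.14

P = 315/2145 ≈ 0.146853 and Q = 70/2145 ≈ 0.032634.
Under the Kimura two-parameter model, d = −½ ln(1 − 2P − Q) − ¼ ln(1 − 2Q).
1 − 2P − Q = 0.67366, giving −½ ln(0.67366) = 0.197515.
1 − 2Q = 0.934732, giving −¼ ln(0.934732) = 0.016874.
d = 0.197515 + 0.016874 = 0.214389.
Under a molecular clock d = 2μt, so t = d/(2μ) = 0.214389 / (2 × 5.6 × 10^-9) = 19.14 million years.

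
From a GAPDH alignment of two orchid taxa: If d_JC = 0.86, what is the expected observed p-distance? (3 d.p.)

p = (3/4)(1 − e^(−4d/3)) = 0.75 × (1 − e^(-1.146667)) = 0.75 × (1 − 0.317694) = 0.511730.

0.512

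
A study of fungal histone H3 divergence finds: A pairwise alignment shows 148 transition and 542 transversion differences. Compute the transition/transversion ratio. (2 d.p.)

R = 148/542 = 0.273062… ≈ 0.27 (to 2 d.p.).

0.27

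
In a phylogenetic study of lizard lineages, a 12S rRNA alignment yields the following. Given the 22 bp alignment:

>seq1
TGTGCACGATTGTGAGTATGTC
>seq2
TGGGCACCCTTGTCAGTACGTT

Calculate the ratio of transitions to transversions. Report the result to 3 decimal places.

0.500

Transitions are A↔G and C↔T; transversions are all other mismatches.
Transitions: 2. Transversions: 4.
R = 2/4 = 0.500.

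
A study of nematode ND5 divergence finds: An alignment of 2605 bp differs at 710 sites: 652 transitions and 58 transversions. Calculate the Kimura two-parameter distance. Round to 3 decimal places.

P = 652/2605 ≈ 0.250288 and Q = 58/2605 ≈ 0.022265.
Under the Kimura two-parameter model, d = −½ ln(1 − 2P − Q) − ¼ ln(1 − 2Q).
1 − 2P − Q = 0.477159, giving −½ ln(0.477159) = 0.369953.
1 − 2Q = 0.95547, giving −¼ ln(0.95547) = 0.011388.
d = 0.369953 + 0.011388 = 0.381341.

0.381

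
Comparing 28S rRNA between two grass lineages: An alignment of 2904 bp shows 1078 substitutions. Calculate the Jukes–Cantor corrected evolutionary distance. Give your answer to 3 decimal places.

p = 1078/2904 ≈ 0.371212.
d = −(3/4) ln(1 − 4p/3) = −0.75 ln(1 − 0.494949) = −0.75 ln(0.505051)
  = −0.75 × (-0.683096) = 0.512322 substitutions/site.

0.512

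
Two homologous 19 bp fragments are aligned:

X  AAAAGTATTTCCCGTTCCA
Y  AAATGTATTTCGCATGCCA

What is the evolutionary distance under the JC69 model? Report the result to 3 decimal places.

The sequences differ at 4 of 19 sites (4, 12, 14, 16), so p = 4/19 ≈ 0.210526.
d = −(3/4) ln(1 − 4p/3) = −0.75 ln(1 − 0.280701) = −0.75 ln(0.719299)
  = −0.75 × (-0.329478) = 0.247109 substitutions/site.

0.247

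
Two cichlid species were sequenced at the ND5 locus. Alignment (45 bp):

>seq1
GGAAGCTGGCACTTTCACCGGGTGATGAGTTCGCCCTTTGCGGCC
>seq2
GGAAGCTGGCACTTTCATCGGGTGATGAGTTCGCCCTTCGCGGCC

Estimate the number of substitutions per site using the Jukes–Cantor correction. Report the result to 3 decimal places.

The sequences differ at 2 of 45 sites (18, 39), so p = 2/45 ≈ 0.044444.
d = −(3/4) ln(1 − 4p/3) = −0.75 ln(1 − 0.059259) = −0.75 ln(0.940741)
  = −0.75 × (-0.061087) = 0.045815 substitutions/site.

0.046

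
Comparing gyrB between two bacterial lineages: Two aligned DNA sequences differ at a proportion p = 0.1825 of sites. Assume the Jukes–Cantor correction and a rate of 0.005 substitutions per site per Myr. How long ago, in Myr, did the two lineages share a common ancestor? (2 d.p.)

d = −(3/4) ln(1 − 4p/3) = −0.75 ln(1 − 0.243333) = −0.75 ln(0.756667)
  = −0.75 × (-0.278832) = 0.209124 substitutions/site.
Under a molecular clock d = 2μt, so t = d/(2μ) = 0.209124 / (2 × 0.005) = 20.91 Myr.

20.91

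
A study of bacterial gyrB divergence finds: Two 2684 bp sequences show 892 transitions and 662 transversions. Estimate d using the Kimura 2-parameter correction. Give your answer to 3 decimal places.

P = 892/2684 ≈ 0.33234 and Q = 662/2684 ≈ 0.246647.
Under the Kimura two-parameter model, d = −½ ln(1 − 2P − Q) − ¼ ln(1 − 2Q).
1 − 2P − Q = 0.088673, giving −½ ln(0.088673) = 1.211400.
1 − 2Q = 0.506706, giving −¼ ln(0.506706) = 0.169956.
d = 1.211400 + 0.169956 = 1.381356.

1.381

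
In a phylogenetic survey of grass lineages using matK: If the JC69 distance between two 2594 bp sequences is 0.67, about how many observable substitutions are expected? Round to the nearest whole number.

Invert JC69: p = (3/4)(1 − e^(−4d/3)) = 0.75 × (1 − e^(-0.893333)) = 0.75 × (1 − 0.409289) = 0.443033.
Expected differing sites = pL ≈ 0.443033 × 2594 = 1149.227602 ≈ 1149.

1149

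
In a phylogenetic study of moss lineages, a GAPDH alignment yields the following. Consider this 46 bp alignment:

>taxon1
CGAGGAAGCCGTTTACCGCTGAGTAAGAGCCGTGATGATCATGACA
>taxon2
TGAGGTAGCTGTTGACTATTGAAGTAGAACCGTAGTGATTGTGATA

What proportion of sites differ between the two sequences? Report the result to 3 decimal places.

0.348

The sequences differ at 16 of 46 positions.
p = 16/46 = 0.347826… ≈ 0.348 (to 3 d.p.).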